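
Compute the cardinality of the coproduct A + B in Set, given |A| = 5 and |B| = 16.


In Set, the coproduct A + B is the disjoint union.
|A + B| = |A| + |B| = 5 + 16 = 21

21


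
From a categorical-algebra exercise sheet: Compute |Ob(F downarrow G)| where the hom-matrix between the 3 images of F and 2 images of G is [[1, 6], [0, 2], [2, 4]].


Objects of (F downarrow G) are triples (a, b, h: F(a)->G(b)).
The count equals the sum of all entries in the hom-matrix.
sum(row 0) = 7
sum(row 1) = 2
sum(row 2) = 6
Grand total = 15

15


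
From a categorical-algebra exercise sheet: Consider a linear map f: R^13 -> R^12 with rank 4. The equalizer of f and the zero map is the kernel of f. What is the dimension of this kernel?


The equalizer of f and the zero map is ker(f).
By the rank-nullity theorem: dim(ker(f)) = dim(domain) - rank(f).
dim(ker(f)) = 13 - 4 = 9

9


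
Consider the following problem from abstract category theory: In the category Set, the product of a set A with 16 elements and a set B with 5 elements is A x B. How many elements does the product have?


In Set, the product A x B is the Cartesian product.
By the universal property, |A x B| = |A| * |B|.
|A x B| = 16 * 5 = 80

80


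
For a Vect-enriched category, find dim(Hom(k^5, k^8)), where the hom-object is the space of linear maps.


In Vect-enriched categories, Hom(k^n, k^m) is the space of m x n matrices.
dim(Hom(k^5, k^8)) = 8 * 5 = 40

40


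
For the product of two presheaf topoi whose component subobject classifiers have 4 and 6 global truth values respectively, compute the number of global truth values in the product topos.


In a product of presheaf topoi E_1 x E_2, the subobject classifier
is Omega = Omega_1 x Omega_2 (componentwise), so
|Omega(top)| = |Omega_1(top_1)| * |Omega_2(top_2)|.
= 4 * 6 = 24.

24


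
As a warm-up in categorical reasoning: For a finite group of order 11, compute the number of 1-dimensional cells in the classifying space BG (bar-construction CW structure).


In the bar-construction CW model of BG, the n-cells are indexed by
n-tuples [g_1|...|g_n] of non-identity elements of G (degenerate
simplices with some g_i = e do not contribute cells), so there are
(|G| - 1)^n n-cells.
For dim = 1 with |G| = 11:
cells = (11 - 1)^1 = 10^1 = 10

10


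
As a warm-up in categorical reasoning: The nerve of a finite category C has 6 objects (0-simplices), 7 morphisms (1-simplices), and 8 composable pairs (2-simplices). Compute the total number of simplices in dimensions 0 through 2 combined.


The 2-skeleton of the nerve N(C) consists of simplices in dimensions 0, 1, 2:
  |N(C)_0| = 6 (objects)
  |N(C)_1| = 7 (morphisms)
  |N(C)_2| = 8 (composable pairs)
Total = 6 + 7 + 8 = 21

21


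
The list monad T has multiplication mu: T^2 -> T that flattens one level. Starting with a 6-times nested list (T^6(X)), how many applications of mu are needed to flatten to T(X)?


Each application of mu: T^2 -> T removes one layer of nesting.
Starting at depth 6 (i.e., T^6(X)), we need to reach T(X).
Number of mu applications = 6 - 1 = 5

5


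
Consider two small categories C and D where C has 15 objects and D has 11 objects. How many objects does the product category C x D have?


The product category C x D has objects that are pairs (c, d).
Number of pairs = |Ob(C)| * |Ob(D)| = 15 * 11 = 165

165


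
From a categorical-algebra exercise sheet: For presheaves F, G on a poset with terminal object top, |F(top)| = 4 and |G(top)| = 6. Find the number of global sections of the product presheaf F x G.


Global sections of a presheaf on a poset with terminal top satisfy
Gamma(H) ~ H(top). Presheaves admit pointwise products, so
(F x G)(top) = F(top) x G(top) (Cartesian product).
|Gamma(F x G)| = |F(top)| * |G(top)| = 4 * 6 = 24.

24


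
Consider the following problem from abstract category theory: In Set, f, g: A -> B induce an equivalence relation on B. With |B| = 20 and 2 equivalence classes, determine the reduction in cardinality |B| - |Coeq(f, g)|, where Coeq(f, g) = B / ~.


The coequalizer Coeq(f, g) = B / ~ has one element per equivalence class.
|B| = 20, |Coeq(f, g)| = 2.
|B| - |Coeq(f, g)| = 20 - 2 = 18.

18


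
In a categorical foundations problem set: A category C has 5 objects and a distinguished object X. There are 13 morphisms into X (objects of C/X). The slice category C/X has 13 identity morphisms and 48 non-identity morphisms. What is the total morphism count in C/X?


In the slice category C/X, objects are morphisms to X.
Identity morphisms: 13 (one per object of C/X).
Non-identity morphisms: 48.
Total = 13 + 48 = 61

61


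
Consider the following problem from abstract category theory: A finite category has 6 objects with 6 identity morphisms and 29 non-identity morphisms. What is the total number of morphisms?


Each object has an identity morphism, giving 6 identities.
Adding the 29 non-identity morphisms:
Total = 6 + 29 = 35

35


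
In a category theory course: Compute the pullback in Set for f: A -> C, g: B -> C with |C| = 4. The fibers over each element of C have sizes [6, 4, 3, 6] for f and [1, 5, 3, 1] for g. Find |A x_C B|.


The pullback A x_C B consists of pairs (a, b) with f(a) = g(b).
For each element c in C, the fiber product has |f^-1(c)| * |g^-1(c)| elements.
Summing over C: 6 * 1 + 4 * 5 + 3 * 3 + 6 * 1
= 6 + 20 + 9 + 6 = 41

41


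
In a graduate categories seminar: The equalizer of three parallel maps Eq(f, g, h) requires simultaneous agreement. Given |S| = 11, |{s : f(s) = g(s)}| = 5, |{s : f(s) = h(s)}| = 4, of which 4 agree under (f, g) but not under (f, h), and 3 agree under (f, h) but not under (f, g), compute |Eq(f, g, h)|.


Eq(f, g, h) is the triple-agreement set: points in S where all three
maps take the same value. Using inclusion-exclusion on the pairwise data:
Pair (f, g) agrees on 5 points; pair (f, h) on 4 points.
Points agreeing under (f, g) but not (f, h) = 4; under (f, h) but not (f, g) = 3.
Triple-agreement = agreement-in-(f, g) minus points that agree under (f, g) but not (f, h):
|Eq(f, g, h)| = 5 - 4 = 1
(cross-check via (f, h): 4 - 3 = 1.)

1


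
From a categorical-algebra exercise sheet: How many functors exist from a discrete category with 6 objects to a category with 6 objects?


A functor from a discrete category C to D is determined by
where each object maps. Each of the 6 objects of C can map
to any of the 6 objects of D independently.
Number of functors = 6^6 = 46656

46656


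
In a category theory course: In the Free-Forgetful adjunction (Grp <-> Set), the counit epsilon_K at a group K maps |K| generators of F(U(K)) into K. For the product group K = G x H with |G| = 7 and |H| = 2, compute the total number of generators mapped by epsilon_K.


The counit epsilon_K: F(U(K)) -> K of the Free-Forgetful adjunction
maps |K| generators of F(U(K)) into K. For K = G x H (the product group),
|G x H| = |G| * |H|.
Total generators mapped = 7 * 2 = 14.

14


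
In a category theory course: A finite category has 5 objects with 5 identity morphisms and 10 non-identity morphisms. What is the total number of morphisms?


Each object has an identity morphism, giving 5 identities.
Adding the 10 non-identity morphisms:
Total = 5 + 10 = 15

15


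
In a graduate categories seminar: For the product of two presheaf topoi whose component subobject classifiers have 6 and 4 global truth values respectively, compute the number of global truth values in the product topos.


In a product of presheaf topoi E_1 x E_2, the subobject classifier
is Omega = Omega_1 x Omega_2 (componentwise), so
|Omega(top)| = |Omega_1(top_1)| * |Omega_2(top_2)|.
= 6 * 4 = 24.

24


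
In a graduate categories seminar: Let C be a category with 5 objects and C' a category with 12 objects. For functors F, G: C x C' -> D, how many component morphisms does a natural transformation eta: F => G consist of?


A natural transformation eta: F => G assigns one component morphism per
object of the domain category.
The domain is the product category C x C', so
|Ob(C x C')| = |Ob(C)| * |Ob(C')| = 5 * 12 = 60.
Therefore eta has 60 component morphisms.

60


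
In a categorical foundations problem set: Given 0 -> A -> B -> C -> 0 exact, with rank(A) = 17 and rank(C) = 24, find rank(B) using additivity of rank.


For a short exact sequence 0 -> A -> B -> C -> 0,
rank is additive: rank(B) = rank(A) + rank(C).
rank(B) = 17 + 24 = 41

41


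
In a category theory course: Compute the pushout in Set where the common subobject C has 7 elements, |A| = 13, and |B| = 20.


The pushout A +_C B identifies the images of C in A and B.
|A +_C B| = |A| + |B| - |C| (for injections).
= 13 + 20 - 7 = 26

26


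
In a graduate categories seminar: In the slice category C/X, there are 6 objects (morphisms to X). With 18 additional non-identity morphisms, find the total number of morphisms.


In the slice category C/X, objects are morphisms to X.
Identity morphisms: 6 (one per object of C/X).
Non-identity morphisms: 18.
Total = 6 + 18 = 24

24


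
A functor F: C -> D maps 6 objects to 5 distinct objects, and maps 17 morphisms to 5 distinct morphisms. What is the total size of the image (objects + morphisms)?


The image of F consists of distinct objects and distinct morphisms.
|Im(F)| on objects = 5
|Im(F)| on morphisms = 5
Total image cardinality = 5 + 5 = 10

10


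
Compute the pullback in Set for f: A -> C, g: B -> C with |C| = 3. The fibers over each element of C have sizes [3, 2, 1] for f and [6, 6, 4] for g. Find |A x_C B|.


The pullback A x_C B consists of pairs (a, b) with f(a) = g(b).
For each element c in C, the fiber product has |f^-1(c)| * |g^-1(c)| elements.
Summing over C: 3 * 6 + 2 * 6 + 1 * 4
= 18 + 12 + 4 = 34

34


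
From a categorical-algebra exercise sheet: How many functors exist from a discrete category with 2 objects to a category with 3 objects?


A functor from a discrete category C to D is determined by
where each object maps. Each of the 2 objects of C can map
to any of the 3 objects of D independently.
Number of functors = 3^2 = 9

9


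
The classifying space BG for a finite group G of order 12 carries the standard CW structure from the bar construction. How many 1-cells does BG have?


In the bar-construction CW model of BG, the n-cells are indexed by
n-tuples [g_1|...|g_n] of non-identity elements of G (degenerate
simplices with some g_i = e do not contribute cells), so there are
(|G| - 1)^n n-cells.
For dim = 1 with |G| = 12:
cells = (12 - 1)^1 = 11^1 = 11

11


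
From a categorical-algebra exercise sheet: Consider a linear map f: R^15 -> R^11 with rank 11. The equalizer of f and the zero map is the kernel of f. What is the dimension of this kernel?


The equalizer of f and the zero map is ker(f).
By the rank-nullity theorem: dim(ker(f)) = dim(domain) - rank(f).
dim(ker(f)) = 15 - 11 = 4

4


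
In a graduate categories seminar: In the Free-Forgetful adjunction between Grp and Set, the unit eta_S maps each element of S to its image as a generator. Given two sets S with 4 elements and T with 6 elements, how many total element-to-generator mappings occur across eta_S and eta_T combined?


The unit eta_X: X -> U(F(X)) of the Free-Forgetful adjunction
maps each element of X to a generator of F(X). For X = S + T (disjoint
union in Set), |S + T| = |S| + |T|.
Total mappings = 4 + 6 = 10.

10


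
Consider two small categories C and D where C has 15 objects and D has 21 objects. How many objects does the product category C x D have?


The product category C x D has objects that are pairs (c, d).
Number of pairs = |Ob(C)| * |Ob(D)| = 15 * 21 = 315

315


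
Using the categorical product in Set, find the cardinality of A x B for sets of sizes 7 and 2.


In Set, the product A x B is the Cartesian product.
By the universal property, |A x B| = |A| * |B|.
|A x B| = 7 * 2 = 14

14


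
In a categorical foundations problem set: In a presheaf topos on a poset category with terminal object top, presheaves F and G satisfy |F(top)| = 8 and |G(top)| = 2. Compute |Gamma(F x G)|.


Global sections of a presheaf on a poset with terminal top satisfy
Gamma(H) ~ H(top). Presheaves admit pointwise products, so
(F x G)(top) = F(top) x G(top) (Cartesian product).
|Gamma(F x G)| = |F(top)| * |G(top)| = 8 * 2 = 16.

16


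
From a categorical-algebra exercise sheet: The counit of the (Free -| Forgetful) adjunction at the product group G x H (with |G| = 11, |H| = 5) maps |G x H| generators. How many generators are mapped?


The counit epsilon_K: F(U(K)) -> K of the Free-Forgetful adjunction
maps |K| generators of F(U(K)) into K. For K = G x H (the product group),
|G x H| = |G| * |H|.
Total generators mapped = 11 * 5 = 55.

55


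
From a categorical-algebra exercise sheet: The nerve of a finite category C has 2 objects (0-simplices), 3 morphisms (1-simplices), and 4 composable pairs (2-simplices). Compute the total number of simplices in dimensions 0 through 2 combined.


The 2-skeleton of the nerve N(C) consists of simplices in dimensions 0, 1, 2:
  |N(C)_0| = 2 (objects)
  |N(C)_1| = 3 (morphisms)
  |N(C)_2| = 4 (composable pairs)
Total = 2 + 3 + 4 = 9

9


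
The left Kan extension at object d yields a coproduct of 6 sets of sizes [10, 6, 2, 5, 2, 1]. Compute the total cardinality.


Pointwise, the left Kan extension (Lan_F H)(d) is the colimit, indexed
by the comma category (F downarrow d), of H composed with the
projection (F downarrow d) -> C. Here that colimit is given
as a coproduct (disjoint union) of sets, so its cardinality is the
sum of the sizes of the summands.
Coproduct of sets with sizes: 10 + 6 + 2 + 5 + 2 + 1
= 26

26


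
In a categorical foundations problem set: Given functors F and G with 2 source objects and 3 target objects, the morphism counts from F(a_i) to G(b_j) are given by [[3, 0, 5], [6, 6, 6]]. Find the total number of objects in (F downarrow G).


Objects of (F downarrow G) are triples (a, b, h: F(a)->G(b)).
The count equals the sum of all entries in the hom-matrix.
sum(row 0) = 8
sum(row 1) = 18
Grand total = 26

26


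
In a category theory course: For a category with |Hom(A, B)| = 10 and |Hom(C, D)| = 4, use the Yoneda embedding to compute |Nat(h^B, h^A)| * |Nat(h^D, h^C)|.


By the Yoneda lemma, Nat(h^B, h^A) is isomorphic to Hom(A, B),
so |Nat(h^B, h^A)| = |Hom(A, B)| and |Nat(h^D, h^C)| = |Hom(C, D)|.
|Hom(A, B)| = 10, |Hom(C, D)| = 4.
|Nat(h^B, h^A) x Nat(h^D, h^C)| = 10 * 4 = 40

40


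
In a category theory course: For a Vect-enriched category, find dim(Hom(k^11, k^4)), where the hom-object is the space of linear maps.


In Vect-enriched categories, Hom(k^n, k^m) is the space of m x n matrices.
dim(Hom(k^11, k^4)) = 4 * 11 = 44

44


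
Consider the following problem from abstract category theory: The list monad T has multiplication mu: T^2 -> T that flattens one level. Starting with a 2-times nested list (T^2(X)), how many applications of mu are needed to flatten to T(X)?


Each application of mu: T^2 -> T removes one layer of nesting.
Starting at depth 2 (i.e., T^2(X)), we need to reach T(X).
Number of mu applications = 2 - 1 = 1

1


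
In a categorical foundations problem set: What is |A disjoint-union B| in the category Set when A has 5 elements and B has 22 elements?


In Set, the coproduct A + B is the disjoint union.
|A + B| = |A| + |B| = 5 + 22 = 27

27


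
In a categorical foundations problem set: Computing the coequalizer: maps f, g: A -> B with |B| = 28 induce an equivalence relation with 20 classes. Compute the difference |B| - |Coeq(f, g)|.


The coequalizer Coeq(f, g) = B / ~ has one element per equivalence class.
|B| = 28, |Coeq(f, g)| = 20.
|B| - |Coeq(f, g)| = 28 - 20 = 8.

8


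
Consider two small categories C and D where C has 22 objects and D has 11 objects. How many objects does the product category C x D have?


The product category C x D has objects that are pairs (c, d).
Number of pairs = |Ob(C)| * |Ob(D)| = 22 * 11 = 242

242


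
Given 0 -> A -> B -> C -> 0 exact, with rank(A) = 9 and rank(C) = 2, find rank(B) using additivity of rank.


For a short exact sequence 0 -> A -> B -> C -> 0,
rank is additive: rank(B) = rank(A) + rank(C).
rank(B) = 9 + 2 = 11

11


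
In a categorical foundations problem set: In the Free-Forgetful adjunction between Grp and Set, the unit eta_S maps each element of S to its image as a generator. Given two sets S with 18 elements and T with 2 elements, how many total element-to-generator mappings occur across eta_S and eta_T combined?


The unit eta_X: X -> U(F(X)) of the Free-Forgetful adjunction
maps each element of X to a generator of F(X). For X = S + T (disjoint
union in Set), |S + T| = |S| + |T|.
Total mappings = 18 + 2 = 20.

20


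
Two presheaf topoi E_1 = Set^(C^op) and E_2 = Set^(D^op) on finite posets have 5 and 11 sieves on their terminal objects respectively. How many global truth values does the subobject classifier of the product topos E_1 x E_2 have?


In a product of presheaf topoi E_1 x E_2, the subobject classifier
is Omega = Omega_1 x Omega_2 (componentwise), so
|Omega(top)| = |Omega_1(top_1)| * |Omega_2(top_2)|.
= 5 * 11 = 55.

55


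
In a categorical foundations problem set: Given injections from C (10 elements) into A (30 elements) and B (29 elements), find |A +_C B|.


The pushout A +_C B identifies the images of C in A and B.
|A +_C B| = |A| + |B| - |C| (for injections).
= 30 + 29 - 10 = 49

49


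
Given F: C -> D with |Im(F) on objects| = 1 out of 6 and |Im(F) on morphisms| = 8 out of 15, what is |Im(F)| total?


The image of F consists of distinct objects and distinct morphisms.
|Im(F)| on objects = 1
|Im(F)| on morphisms = 8
Total image cardinality = 1 + 8 = 9

9


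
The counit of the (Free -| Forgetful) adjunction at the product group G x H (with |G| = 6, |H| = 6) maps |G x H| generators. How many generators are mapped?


The counit epsilon_K: F(U(K)) -> K of the Free-Forgetful adjunction
maps |K| generators of F(U(K)) into K. For K = G x H (the product group),
|G x H| = |G| * |H|.
Total generators mapped = 6 * 6 = 36.

36


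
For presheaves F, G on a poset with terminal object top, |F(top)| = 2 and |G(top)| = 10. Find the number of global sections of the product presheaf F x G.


Global sections of a presheaf on a poset with terminal top satisfy
Gamma(H) ~ H(top). Presheaves admit pointwise products, so
(F x G)(top) = F(top) x G(top) (Cartesian product).
|Gamma(F x G)| = |F(top)| * |G(top)| = 2 * 10 = 20.

20


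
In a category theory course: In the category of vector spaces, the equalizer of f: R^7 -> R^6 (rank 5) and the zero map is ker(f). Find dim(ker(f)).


The equalizer of f and the zero map is ker(f).
By the rank-nullity theorem: dim(ker(f)) = dim(domain) - rank(f).
dim(ker(f)) = 7 - 5 = 2

2


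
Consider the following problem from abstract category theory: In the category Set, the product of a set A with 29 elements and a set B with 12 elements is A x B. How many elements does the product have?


In Set, the product A x B is the Cartesian product.
By the universal property, |A x B| = |A| * |B|.
|A x B| = 29 * 12 = 348

348


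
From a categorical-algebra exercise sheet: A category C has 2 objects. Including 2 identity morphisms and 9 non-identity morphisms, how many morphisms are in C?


Each object has an identity morphism, giving 2 identities.
Adding the 9 non-identity morphisms:
Total = 2 + 9 = 11

11


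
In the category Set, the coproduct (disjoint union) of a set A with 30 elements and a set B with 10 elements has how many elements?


In Set, the coproduct A + B is the disjoint union.
|A + B| = |A| + |B| = 30 + 10 = 40

40


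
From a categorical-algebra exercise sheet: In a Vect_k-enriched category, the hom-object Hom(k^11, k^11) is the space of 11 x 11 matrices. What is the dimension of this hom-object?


In Vect-enriched categories, Hom(k^n, k^m) is the space of m x n matrices.
dim(Hom(k^11, k^11)) = 11 * 11 = 121

121


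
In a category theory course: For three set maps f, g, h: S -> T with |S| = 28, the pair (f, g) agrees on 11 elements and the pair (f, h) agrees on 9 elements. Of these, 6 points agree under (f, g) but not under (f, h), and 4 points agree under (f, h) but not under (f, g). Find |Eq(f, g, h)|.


Eq(f, g, h) is the triple-agreement set: points in S where all three
maps take the same value. Using inclusion-exclusion on the pairwise data:
Pair (f, g) agrees on 11 points; pair (f, h) on 9 points.
Points agreeing under (f, g) but not (f, h) = 6; under (f, h) but not (f, g) = 4.
Triple-agreement = agreement-in-(f, g) minus points that agree under (f, g) but not (f, h):
|Eq(f, g, h)| = 11 - 6 = 5
(cross-check via (f, h): 9 - 4 = 5.)

5


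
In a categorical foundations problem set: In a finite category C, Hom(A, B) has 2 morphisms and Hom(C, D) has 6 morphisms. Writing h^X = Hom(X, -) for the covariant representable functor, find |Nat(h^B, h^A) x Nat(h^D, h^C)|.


By the Yoneda lemma, Nat(h^B, h^A) is isomorphic to Hom(A, B),
so |Nat(h^B, h^A)| = |Hom(A, B)| and |Nat(h^D, h^C)| = |Hom(C, D)|.
|Hom(A, B)| = 2, |Hom(C, D)| = 6.
|Nat(h^B, h^A) x Nat(h^D, h^C)| = 2 * 6 = 12

12


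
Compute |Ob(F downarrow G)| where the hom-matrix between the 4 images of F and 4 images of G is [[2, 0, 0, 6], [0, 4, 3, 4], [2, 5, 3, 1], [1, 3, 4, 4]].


Objects of (F downarrow G) are triples (a, b, h: F(a)->G(b)).
The count equals the sum of all entries in the hom-matrix.
sum(row 0) = 8
sum(row 1) = 11
sum(row 2) = 11
sum(row 3) = 12
Grand total = 42

42


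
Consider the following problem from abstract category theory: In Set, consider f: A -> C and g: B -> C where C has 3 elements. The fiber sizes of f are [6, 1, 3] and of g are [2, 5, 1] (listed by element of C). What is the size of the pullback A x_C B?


The pullback A x_C B consists of pairs (a, b) with f(a) = g(b).
For each element c in C, the fiber product has |f^-1(c)| * |g^-1(c)| elements.
Summing over C: 6 * 2 + 1 * 5 + 3 * 1
= 12 + 5 + 3 = 20

20


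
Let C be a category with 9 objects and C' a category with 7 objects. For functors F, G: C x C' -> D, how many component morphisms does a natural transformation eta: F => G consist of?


A natural transformation eta: F => G assigns one component morphism per
object of the domain category.
The domain is the product category C x C', so
|Ob(C x C')| = |Ob(C)| * |Ob(C')| = 9 * 7 = 63.
Therefore eta has 63 component morphisms.

63


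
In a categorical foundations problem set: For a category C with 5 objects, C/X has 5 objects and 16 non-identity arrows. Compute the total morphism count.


In the slice category C/X, objects are morphisms to X.
Identity morphisms: 5 (one per object of C/X).
Non-identity morphisms: 16.
Total = 5 + 16 = 21

21


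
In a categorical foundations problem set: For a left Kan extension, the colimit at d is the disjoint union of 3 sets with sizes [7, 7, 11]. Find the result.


Pointwise, the left Kan extension (Lan_F H)(d) is the colimit, indexed
by the comma category (F downarrow d), of H composed with the
projection (F downarrow d) -> C. Here that colimit is given
as a coproduct (disjoint union) of sets, so its cardinality is the
sum of the sizes of the summands.
Coproduct of sets with sizes: 7 + 7 + 11
= 25

25


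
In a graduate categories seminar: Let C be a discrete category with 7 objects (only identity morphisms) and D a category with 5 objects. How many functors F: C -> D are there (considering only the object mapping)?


A functor from a discrete category C to D is determined by
where each object maps. Each of the 7 objects of C can map
to any of the 5 objects of D independently.
Number of functors = 5^7 = 78125

78125


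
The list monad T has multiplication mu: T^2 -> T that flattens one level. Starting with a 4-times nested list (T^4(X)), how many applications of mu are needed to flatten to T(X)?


Each application of mu: T^2 -> T removes one layer of nesting.
Starting at depth 4 (i.e., T^4(X)), we need to reach T(X).
Number of mu applications = 4 - 1 = 3

3


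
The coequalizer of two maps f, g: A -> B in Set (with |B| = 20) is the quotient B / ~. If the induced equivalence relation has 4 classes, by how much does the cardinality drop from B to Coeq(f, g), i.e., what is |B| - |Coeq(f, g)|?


The coequalizer Coeq(f, g) = B / ~ has one element per equivalence class.
|B| = 20, |Coeq(f, g)| = 4.
|B| - |Coeq(f, g)| = 20 - 4 = 16.

16


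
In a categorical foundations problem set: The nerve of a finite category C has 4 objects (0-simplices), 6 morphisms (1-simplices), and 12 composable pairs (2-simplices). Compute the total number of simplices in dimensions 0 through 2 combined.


The 2-skeleton of the nerve N(C) consists of simplices in dimensions 0, 1, 2:
  |N(C)_0| = 4 (objects)
  |N(C)_1| = 6 (morphisms)
  |N(C)_2| = 12 (composable pairs)
Total = 4 + 6 + 12 = 22

22


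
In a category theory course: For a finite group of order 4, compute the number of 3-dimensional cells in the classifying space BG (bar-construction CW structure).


In the bar-construction CW model of BG, the n-cells are indexed by
n-tuples [g_1|...|g_n] of non-identity elements of G (degenerate
simplices with some g_i = e do not contribute cells), so there are
(|G| - 1)^n n-cells.
For dim = 3 with |G| = 4:
cells = (4 - 1)^3 = 3^3 = 27

27


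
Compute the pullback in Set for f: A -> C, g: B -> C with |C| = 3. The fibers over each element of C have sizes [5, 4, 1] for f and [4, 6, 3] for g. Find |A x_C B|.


The pullback A x_C B consists of pairs (a, b) with f(a) = g(b).
For each element c in C, the fiber product has |f^-1(c)| * |g^-1(c)| elements.
Summing over C: 5 * 4 + 4 * 6 + 1 * 3
= 20 + 24 + 3 = 47

47


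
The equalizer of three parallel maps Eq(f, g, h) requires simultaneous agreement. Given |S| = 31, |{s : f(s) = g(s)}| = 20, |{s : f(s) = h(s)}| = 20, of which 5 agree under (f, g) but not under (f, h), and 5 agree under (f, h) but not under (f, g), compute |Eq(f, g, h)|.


Eq(f, g, h) is the triple-agreement set: points in S where all three
maps take the same value. Using inclusion-exclusion on the pairwise data:
Pair (f, g) agrees on 20 points; pair (f, h) on 20 points.
Points agreeing under (f, g) but not (f, h) = 5; under (f, h) but not (f, g) = 5.
Triple-agreement = agreement-in-(f, g) minus points that agree under (f, g) but not (f, h):
|Eq(f, g, h)| = 20 - 5 = 15
(cross-check via (f, h): 20 - 5 = 15.)

15


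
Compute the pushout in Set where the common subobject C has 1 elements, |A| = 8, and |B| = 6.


The pushout A +_C B identifies the images of C in A and B.
|A +_C B| = |A| + |B| - |C| (for injections).
= 8 + 6 - 1 = 13

13


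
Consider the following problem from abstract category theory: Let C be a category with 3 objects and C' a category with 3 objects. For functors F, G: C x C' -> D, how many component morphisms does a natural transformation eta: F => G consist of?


A natural transformation eta: F => G assigns one component morphism per
object of the domain category.
The domain is the product category C x C', so
|Ob(C x C')| = |Ob(C)| * |Ob(C')| = 3 * 3 = 9.
Therefore eta has 9 component morphisms.

9


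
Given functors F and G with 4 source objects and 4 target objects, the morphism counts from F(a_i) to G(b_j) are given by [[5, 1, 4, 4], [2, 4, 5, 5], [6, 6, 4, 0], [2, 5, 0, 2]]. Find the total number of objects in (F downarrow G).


Objects of (F downarrow G) are triples (a, b, h: F(a)->G(b)).
The count equals the sum of all entries in the hom-matrix.
sum(row 0) = 14
sum(row 1) = 16
sum(row 2) = 16
sum(row 3) = 9
Grand total = 55

55


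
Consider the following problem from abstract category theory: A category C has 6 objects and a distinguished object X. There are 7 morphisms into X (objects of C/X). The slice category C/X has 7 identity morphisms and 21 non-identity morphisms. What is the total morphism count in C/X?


In the slice category C/X, objects are morphisms to X.
Identity morphisms: 7 (one per object of C/X).
Non-identity morphisms: 21.
Total = 7 + 21 = 28

28


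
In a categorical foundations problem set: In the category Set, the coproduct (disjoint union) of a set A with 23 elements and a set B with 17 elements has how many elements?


In Set, the coproduct A + B is the disjoint union.
|A + B| = |A| + |B| = 23 + 17 = 40

40


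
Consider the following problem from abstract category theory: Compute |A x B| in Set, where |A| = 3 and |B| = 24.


In Set, the product A x B is the Cartesian product.
By the universal property, |A x B| = |A| * |B|.
|A x B| = 3 * 24 = 72

72


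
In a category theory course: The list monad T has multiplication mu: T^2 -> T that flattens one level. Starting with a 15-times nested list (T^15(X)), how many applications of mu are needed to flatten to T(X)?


Each application of mu: T^2 -> T removes one layer of nesting.
Starting at depth 15 (i.e., T^15(X)), we need to reach T(X).
Number of mu applications = 15 - 1 = 14

14


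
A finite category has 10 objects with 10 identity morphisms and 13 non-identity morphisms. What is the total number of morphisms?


Each object has an identity morphism, giving 10 identities.
Adding the 13 non-identity morphisms:
Total = 10 + 13 = 23

23


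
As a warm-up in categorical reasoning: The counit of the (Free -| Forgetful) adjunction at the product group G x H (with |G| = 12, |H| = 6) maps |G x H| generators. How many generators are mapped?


The counit epsilon_K: F(U(K)) -> K of the Free-Forgetful adjunction
maps |K| generators of F(U(K)) into K. For K = G x H (the product group),
|G x H| = |G| * |H|.
Total generators mapped = 12 * 6 = 72.

72


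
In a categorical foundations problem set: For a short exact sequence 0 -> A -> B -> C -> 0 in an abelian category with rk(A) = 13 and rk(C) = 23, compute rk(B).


For a short exact sequence 0 -> A -> B -> C -> 0,
rank is additive: rank(B) = rank(A) + rank(C).
rank(B) = 13 + 23 = 36

36


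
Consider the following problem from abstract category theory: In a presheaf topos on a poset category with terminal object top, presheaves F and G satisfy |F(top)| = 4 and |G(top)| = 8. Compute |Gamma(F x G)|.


Global sections of a presheaf on a poset with terminal top satisfy
Gamma(H) ~ H(top). Presheaves admit pointwise products, so
(F x G)(top) = F(top) x G(top) (Cartesian product).
|Gamma(F x G)| = |F(top)| * |G(top)| = 4 * 8 = 32.

32


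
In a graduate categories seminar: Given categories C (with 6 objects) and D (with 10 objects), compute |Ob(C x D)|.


The product category C x D has objects that are pairs (c, d).
Number of pairs = |Ob(C)| * |Ob(D)| = 6 * 10 = 60

60


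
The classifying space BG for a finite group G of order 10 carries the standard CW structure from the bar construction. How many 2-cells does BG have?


In the bar-construction CW model of BG, the n-cells are indexed by
n-tuples [g_1|...|g_n] of non-identity elements of G (degenerate
simplices with some g_i = e do not contribute cells), so there are
(|G| - 1)^n n-cells.
For dim = 2 with |G| = 10:
cells = (10 - 1)^2 = 9^2 = 81

81


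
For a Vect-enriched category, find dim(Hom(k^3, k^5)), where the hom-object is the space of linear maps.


In Vect-enriched categories, Hom(k^n, k^m) is the space of m x n matrices.
dim(Hom(k^3, k^5)) = 5 * 3 = 15

15


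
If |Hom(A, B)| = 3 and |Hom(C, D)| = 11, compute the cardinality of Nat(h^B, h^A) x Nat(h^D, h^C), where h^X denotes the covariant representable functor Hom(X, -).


By the Yoneda lemma, Nat(h^B, h^A) is isomorphic to Hom(A, B),
so |Nat(h^B, h^A)| = |Hom(A, B)| and |Nat(h^D, h^C)| = |Hom(C, D)|.
|Hom(A, B)| = 3, |Hom(C, D)| = 11.
|Nat(h^B, h^A) x Nat(h^D, h^C)| = 3 * 11 = 33

33


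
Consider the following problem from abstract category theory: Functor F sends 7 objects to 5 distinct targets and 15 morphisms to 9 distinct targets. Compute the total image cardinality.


The image of F consists of distinct objects and distinct morphisms.
|Im(F)| on objects = 5
|Im(F)| on morphisms = 9
Total image cardinality = 5 + 9 = 14

14


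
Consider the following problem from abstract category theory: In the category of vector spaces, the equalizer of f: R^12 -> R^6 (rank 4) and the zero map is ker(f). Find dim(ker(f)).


The equalizer of f and the zero map is ker(f).
By the rank-nullity theorem: dim(ker(f)) = dim(domain) - rank(f).
dim(ker(f)) = 12 - 4 = 8

8


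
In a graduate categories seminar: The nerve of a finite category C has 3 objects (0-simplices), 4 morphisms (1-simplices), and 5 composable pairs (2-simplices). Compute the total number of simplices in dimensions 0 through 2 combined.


The 2-skeleton of the nerve N(C) consists of simplices in dimensions 0, 1, 2:
  |N(C)_0| = 3 (objects)
  |N(C)_1| = 4 (morphisms)
  |N(C)_2| = 5 (composable pairs)
Total = 3 + 4 + 5 = 12

12


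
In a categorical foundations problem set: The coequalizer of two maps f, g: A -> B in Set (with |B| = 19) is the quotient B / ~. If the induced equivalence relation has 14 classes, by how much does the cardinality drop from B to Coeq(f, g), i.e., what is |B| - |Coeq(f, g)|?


The coequalizer Coeq(f, g) = B / ~ has one element per equivalence class.
|B| = 19, |Coeq(f, g)| = 14.
|B| - |Coeq(f, g)| = 19 - 14 = 5.

5


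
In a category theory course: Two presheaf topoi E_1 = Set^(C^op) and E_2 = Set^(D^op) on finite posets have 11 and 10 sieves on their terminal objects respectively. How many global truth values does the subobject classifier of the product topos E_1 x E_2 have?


In a product of presheaf topoi E_1 x E_2, the subobject classifier
is Omega = Omega_1 x Omega_2 (componentwise), so
|Omega(top)| = |Omega_1(top_1)| * |Omega_2(top_2)|.
= 11 * 10 = 110.

110


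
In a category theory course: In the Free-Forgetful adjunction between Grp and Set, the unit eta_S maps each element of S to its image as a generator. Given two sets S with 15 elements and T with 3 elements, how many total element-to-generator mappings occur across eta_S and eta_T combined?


The unit eta_X: X -> U(F(X)) of the Free-Forgetful adjunction
maps each element of X to a generator of F(X). For X = S + T (disjoint
union in Set), |S + T| = |S| + |T|.
Total mappings = 15 + 3 = 18.

18


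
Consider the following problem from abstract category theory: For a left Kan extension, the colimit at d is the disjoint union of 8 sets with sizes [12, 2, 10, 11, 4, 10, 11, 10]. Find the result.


Pointwise, the left Kan extension (Lan_F H)(d) is the colimit, indexed
by the comma category (F downarrow d), of H composed with the
projection (F downarrow d) -> C. Here that colimit is given
as a coproduct (disjoint union) of sets, so its cardinality is the
sum of the sizes of the summands.
Coproduct of sets with sizes: 12 + 2 + 10 + 11 + 4 + 10 + 11 + 10
= 70

70


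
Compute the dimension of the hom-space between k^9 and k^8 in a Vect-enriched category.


In Vect-enriched categories, Hom(k^n, k^m) is the space of m x n matrices.
dim(Hom(k^9, k^8)) = 8 * 9 = 72

72


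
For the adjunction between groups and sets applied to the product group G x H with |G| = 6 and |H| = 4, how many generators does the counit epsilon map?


The counit epsilon_K: F(U(K)) -> K of the Free-Forgetful adjunction
maps |K| generators of F(U(K)) into K. For K = G x H (the product group),
|G x H| = |G| * |H|.
Total generators mapped = 6 * 4 = 24.

24


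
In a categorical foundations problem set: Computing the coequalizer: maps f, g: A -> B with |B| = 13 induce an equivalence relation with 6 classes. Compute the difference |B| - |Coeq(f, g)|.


The coequalizer Coeq(f, g) = B / ~ has one element per equivalence class.
|B| = 13, |Coeq(f, g)| = 6.
|B| - |Coeq(f, g)| = 13 - 6 = 7.

7


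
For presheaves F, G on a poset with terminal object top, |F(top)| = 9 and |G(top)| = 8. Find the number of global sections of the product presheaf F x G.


Global sections of a presheaf on a poset with terminal top satisfy
Gamma(H) ~ H(top). Presheaves admit pointwise products, so
(F x G)(top) = F(top) x G(top) (Cartesian product).
|Gamma(F x G)| = |F(top)| * |G(top)| = 9 * 8 = 72.

72


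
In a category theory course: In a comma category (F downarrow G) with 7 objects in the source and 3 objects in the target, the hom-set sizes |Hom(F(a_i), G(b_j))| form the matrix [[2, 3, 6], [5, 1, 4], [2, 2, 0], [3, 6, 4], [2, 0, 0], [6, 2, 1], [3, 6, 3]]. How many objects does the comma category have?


Objects of (F downarrow G) are triples (a, b, h: F(a)->G(b)).
The count equals the sum of all entries in the hom-matrix.
sum(row 0) = 11
sum(row 1) = 10
sum(row 2) = 4
sum(row 3) = 13
sum(row 4) = 2
sum(row 5) = 9
sum(row 6) = 12
Grand total = 61

61


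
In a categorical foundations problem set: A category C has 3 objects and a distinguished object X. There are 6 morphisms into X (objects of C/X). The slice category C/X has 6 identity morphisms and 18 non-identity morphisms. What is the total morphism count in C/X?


In the slice category C/X, objects are morphisms to X.
Identity morphisms: 6 (one per object of C/X).
Non-identity morphisms: 18.
Total = 6 + 18 = 24

24


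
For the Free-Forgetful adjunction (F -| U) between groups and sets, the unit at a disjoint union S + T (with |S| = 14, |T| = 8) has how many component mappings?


The unit eta_X: X -> U(F(X)) of the Free-Forgetful adjunction
maps each element of X to a generator of F(X). For X = S + T (disjoint
union in Set), |S + T| = |S| + |T|.
Total mappings = 14 + 8 = 22.

22


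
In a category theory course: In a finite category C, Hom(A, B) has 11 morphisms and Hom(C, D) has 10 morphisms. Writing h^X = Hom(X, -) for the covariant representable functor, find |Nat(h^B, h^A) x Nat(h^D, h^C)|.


By the Yoneda lemma, Nat(h^B, h^A) is isomorphic to Hom(A, B),
so |Nat(h^B, h^A)| = |Hom(A, B)| and |Nat(h^D, h^C)| = |Hom(C, D)|.
|Hom(A, B)| = 11, |Hom(C, D)| = 10.
|Nat(h^B, h^A) x Nat(h^D, h^C)| = 11 * 10 = 110

110


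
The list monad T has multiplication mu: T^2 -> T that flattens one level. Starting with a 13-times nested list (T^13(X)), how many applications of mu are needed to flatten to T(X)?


Each application of mu: T^2 -> T removes one layer of nesting.
Starting at depth 13 (i.e., T^13(X)), we need to reach T(X).
Number of mu applications = 13 - 1 = 12

12


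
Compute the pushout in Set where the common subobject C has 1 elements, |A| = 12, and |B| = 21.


The pushout A +_C B identifies the images of C in A and B.
|A +_C B| = |A| + |B| - |C| (for injections).
= 12 + 21 - 1 = 32

32


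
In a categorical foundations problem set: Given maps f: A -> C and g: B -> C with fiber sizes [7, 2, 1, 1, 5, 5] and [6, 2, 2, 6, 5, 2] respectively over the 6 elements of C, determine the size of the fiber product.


The pullback A x_C B consists of pairs (a, b) with f(a) = g(b).
For each element c in C, the fiber product has |f^-1(c)| * |g^-1(c)| elements.
Summing over C: 7 * 6 + 2 * 2 + 1 * 2 + 1 * 6 + 5 * 5 + 5 * 2
= 42 + 4 + 2 + 6 + 25 + 10 = 89

89


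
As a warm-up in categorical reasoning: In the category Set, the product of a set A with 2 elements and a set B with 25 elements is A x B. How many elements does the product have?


In Set, the product A x B is the Cartesian product.
By the universal property, |A x B| = |A| * |B|.
|A x B| = 2 * 25 = 50

50


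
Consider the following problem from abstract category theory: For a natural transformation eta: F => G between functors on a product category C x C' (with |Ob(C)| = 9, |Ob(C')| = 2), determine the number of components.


A natural transformation eta: F => G assigns one component morphism per
object of the domain category.
The domain is the product category C x C', so
|Ob(C x C')| = |Ob(C)| * |Ob(C')| = 9 * 2 = 18.
Therefore eta has 18 component morphisms.

18


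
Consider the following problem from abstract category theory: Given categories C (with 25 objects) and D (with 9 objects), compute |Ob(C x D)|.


The product category C x D has objects that are pairs (c, d).
Number of pairs = |Ob(C)| * |Ob(D)| = 25 * 9 = 225

225
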